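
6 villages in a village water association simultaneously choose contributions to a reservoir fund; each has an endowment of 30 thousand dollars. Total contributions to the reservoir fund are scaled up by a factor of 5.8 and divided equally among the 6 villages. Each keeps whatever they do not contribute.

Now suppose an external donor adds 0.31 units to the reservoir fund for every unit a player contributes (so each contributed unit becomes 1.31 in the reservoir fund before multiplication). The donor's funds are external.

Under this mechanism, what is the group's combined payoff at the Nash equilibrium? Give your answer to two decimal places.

1367.64 thousand dollars

The effective private return per unit is now 5.8 × 1.31 / 6 = 1.2663 > 1, so every player's dominant strategy flips to full contribution.
At the Nash equilibrium everyone contributes 30. Group total payoff = 5.8 × 1.31 × 180 = 1367.64.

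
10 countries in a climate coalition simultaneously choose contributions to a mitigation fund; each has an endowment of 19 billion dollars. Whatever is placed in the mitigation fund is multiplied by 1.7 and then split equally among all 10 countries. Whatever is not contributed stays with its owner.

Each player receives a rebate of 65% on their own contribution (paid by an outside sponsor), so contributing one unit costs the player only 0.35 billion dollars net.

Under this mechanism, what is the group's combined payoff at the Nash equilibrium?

190.00 billion dollars

Even with the mechanism, each unit contributed returns only (1.7/10) / 0.35 = 0.4857 per unit of net cost, so contributing nothing is still dominant.
Everyone keeps their endowment and the group total is 10 × 19 = 190.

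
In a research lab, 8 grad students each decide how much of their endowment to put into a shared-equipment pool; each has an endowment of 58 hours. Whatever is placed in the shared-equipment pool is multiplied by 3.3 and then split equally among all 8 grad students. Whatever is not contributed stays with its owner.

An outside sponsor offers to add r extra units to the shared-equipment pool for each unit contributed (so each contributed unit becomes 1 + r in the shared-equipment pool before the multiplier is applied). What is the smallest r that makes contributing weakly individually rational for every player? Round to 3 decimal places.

1.424

With matching at rate r, one contributed unit becomes (1 + r) in the shared-equipment pool and returns 3.3 × (1 + r) / 8 to the contributor.
Setting this equal to 1: 1 + r = 8/3.3 = 2.4242.
So the minimum matching rate is r = 2.4242 − 1 = 1.424.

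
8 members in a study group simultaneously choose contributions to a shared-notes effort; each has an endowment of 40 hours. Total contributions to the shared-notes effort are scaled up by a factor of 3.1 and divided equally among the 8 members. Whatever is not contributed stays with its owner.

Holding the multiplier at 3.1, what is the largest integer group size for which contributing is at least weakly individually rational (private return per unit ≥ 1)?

3

Private return per unit is 3.1/(group size), which is ≥ 1 whenever the group size is ≤ 3.1.
The largest such integer is 3.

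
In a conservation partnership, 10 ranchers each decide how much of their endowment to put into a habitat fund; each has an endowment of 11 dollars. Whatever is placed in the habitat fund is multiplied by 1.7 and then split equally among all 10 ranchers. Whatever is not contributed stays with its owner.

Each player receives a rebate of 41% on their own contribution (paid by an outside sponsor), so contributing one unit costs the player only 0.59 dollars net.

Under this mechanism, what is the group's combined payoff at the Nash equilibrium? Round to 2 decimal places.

With the mechanism, a contributed unit returns (1.7/10) / 0.59 = 0.2881 per unit of net cost — still below 1 — so contributing 0 remains dominant for every player.
At the Nash equilibrium no one contributes; group total payoff = 10 × 11 = 110.

110.00 dollars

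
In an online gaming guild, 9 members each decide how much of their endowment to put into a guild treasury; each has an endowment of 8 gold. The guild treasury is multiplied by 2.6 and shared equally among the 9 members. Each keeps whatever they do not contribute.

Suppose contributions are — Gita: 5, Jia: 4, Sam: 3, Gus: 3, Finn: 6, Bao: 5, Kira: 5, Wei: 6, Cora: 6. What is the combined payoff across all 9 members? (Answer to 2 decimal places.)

Total contributed: 5 + 4 + 3 + 3 + 6 + 5 + 5 + 6 + 6 = 43; total kept: 9 × 8 − 43 = 29.
The guild treasury pays out 2.6 × 43 = 111.80 in aggregate.
Group total = 29 + 111.80 = 140.80.

140.80 gold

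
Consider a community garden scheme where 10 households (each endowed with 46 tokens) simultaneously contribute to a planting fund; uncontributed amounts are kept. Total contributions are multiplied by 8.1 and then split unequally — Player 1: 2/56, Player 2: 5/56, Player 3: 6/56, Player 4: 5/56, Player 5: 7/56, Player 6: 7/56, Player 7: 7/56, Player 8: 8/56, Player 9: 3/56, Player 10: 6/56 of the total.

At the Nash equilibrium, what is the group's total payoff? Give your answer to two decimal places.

Player j's private return per contributed unit is 8.1 × (j's share). Contributing is weakly dominant for j when that share is at least 1/8.1 = 0.1235, and contributing 0 is dominant otherwise.
Player 5, Player 6, Player 7 and Player 8 are above the threshold, contributing 46 each; the remaining 6 contribute 0. Total contributed: 184.
The planting fund pays out 8.1 × 184 = 1490.40 in total (split across the unequal shares, but the aggregate is all that matters for the group sum).
The 6 free-riders keep 46 each, adding 276. Group total = 276 + 1490.40 = 1766.40.

1766.40 tokens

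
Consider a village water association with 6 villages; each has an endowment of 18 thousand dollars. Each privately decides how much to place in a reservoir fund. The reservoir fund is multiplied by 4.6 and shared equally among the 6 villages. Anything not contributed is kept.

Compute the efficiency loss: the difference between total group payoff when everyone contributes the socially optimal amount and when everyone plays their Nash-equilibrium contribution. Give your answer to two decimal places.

388.80 thousand dollars

Each contributed unit returns 4.6/6 = 0.7667 to its contributor — below 1 — so contributing 0 is dominant for every player. At the Nash equilibrium everyone keeps their 18, and the group total is 6 × 18 = 108.
Each contributed unit returns 4.600 to the group as a whole (0.7667 to each of 6 players), which exceeds 1, so the social optimum is full contribution: group total = 4.600 × 108 = 496.80.
Efficiency loss = 496.80 − 108 = 388.80.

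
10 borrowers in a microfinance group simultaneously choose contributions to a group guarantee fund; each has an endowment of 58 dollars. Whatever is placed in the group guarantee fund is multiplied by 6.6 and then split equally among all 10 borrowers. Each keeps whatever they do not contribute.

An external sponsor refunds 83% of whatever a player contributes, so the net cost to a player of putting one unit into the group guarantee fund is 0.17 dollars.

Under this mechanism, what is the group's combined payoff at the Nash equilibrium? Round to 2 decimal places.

4309.40 dollars

Under the mechanism each unit contributed yields (6.6/10) / 0.17 = 3.8824 back to its contributor per unit of net cost, which exceeds 1, making full contribution the dominant choice for everyone.
So the Nash equilibrium is full contribution by all 10; the group earns 10 × (58 × 0.83 + 6.6 × 58) = 4309.40.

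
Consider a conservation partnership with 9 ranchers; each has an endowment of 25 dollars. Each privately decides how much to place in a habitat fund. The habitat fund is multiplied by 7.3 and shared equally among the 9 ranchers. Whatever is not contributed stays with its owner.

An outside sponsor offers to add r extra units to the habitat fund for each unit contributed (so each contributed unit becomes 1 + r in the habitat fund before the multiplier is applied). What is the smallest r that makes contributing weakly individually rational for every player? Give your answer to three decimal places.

0.233

With matching at rate r, one contributed unit becomes (1 + r) in the habitat fund and returns 7.3 × (1 + r) / 9 to the contributor.
Setting this equal to 1: 1 + r = 9/7.3 = 1.2329.
So the minimum matching rate is r = 1.2329 − 1 = 0.233.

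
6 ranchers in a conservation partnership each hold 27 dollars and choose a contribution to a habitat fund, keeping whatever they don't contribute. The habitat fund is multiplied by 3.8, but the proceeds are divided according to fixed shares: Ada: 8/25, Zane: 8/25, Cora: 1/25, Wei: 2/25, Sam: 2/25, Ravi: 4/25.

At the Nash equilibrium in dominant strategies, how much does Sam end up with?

A player with share s gets back 3.8·s per unit contributed, so full contribution is dominant for anyone with s > 1/3.8 = 0.2632 and zero contribution is dominant for anyone below.
Ada and Zane clear that bar, contributing 27 each; the remaining 4 contribute 0. Total contributed: 54.
Sam keeps 27 and receives 3.8 × 54 × 2/25 = 16.42 from the habitat fund, for a payoff of 43.42.

43.42 dollars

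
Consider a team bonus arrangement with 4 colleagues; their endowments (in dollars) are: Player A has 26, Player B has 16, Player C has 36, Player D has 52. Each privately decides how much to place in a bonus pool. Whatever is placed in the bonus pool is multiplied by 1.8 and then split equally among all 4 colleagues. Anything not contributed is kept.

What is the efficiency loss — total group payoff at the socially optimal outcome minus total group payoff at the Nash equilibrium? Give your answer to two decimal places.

104.00 dollars

The private return per contributed unit is 1.8/4 = 0.4500 < 1 for every player regardless of endowment, so the Nash equilibrium is zero contribution and the group total is Σ E_j = 26 + 16 + 36 + 52 = 130.
Each contributed unit returns 1.800 to the group, so the social optimum is full contribution by everyone: group total = 1.800 × 130 = 234.00.
Efficiency loss = (1.800 − 1) × 130 = 104.00.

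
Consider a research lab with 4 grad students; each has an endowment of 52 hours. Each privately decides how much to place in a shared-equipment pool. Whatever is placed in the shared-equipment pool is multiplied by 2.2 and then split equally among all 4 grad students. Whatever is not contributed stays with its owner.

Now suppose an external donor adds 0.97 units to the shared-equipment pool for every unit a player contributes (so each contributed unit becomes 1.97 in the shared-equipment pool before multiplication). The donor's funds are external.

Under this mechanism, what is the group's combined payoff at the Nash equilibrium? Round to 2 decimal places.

901.47 hours

The effective private return per unit is now 2.2 × 1.97 / 4 = 1.0835 > 1, so every player's dominant strategy flips to full contribution.
At the Nash equilibrium everyone contributes 52. Group total payoff = 2.2 × 1.97 × 208 = 901.47.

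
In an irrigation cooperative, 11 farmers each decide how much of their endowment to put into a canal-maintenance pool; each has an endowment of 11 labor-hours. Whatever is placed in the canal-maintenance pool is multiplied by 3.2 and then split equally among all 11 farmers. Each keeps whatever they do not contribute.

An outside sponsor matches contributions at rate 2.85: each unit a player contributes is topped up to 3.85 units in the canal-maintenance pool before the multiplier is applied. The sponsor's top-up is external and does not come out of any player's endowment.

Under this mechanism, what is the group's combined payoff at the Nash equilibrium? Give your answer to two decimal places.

1490.72 labor-hours

Under the mechanism each unit contributed yields 3.2 × 3.85 / 11 = 1.1200 back to its contributor per unit of net cost, which exceeds 1, making full contribution the dominant choice for everyone.
So the Nash equilibrium is full contribution by all 11; the group earns 3.2 × 3.85 × 121 = 1490.72.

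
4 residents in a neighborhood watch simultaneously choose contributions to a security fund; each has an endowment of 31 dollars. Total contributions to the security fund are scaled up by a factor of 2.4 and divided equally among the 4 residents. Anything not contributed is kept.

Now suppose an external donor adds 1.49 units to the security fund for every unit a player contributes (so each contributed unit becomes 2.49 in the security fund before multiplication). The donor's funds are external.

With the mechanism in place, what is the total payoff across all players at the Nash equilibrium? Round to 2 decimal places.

With the mechanism, a contributed unit returns 2.4 × 2.49 / 4 = 1.4940 per unit of net cost to the contributor — now above 1 — so contributing fully is weakly dominant for every player.
So the Nash equilibrium is full contribution by all 4; the group earns 2.4 × 2.49 × 124 = 741.02.

741.02 dollars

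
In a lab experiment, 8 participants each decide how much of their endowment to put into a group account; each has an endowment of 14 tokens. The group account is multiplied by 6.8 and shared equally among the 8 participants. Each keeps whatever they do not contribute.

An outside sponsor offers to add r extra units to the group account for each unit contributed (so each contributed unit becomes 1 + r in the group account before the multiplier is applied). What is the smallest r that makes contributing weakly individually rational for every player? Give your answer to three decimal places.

With matching at rate r, one contributed unit becomes (1 + r) in the group account and returns 6.8 × (1 + r) / 8 to the contributor.
Setting this equal to 1: 1 + r = 8/6.8 = 1.1765.
So the minimum matching rate is r = 1.1765 − 1 = 0.176.

0.176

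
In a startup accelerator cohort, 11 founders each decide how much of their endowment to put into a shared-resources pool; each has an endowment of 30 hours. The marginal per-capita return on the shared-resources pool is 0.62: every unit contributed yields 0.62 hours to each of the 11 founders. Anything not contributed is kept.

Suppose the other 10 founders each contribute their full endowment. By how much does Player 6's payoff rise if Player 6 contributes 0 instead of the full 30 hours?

Switching from a contribution of 30 to 0 lets Player 6 keep an extra 30 hours, but lowers the shared-resources pool by 30, which costs Player 6 their own share of that drop: 0.62 × 30 = 18.60.
Net gain = 30 − 18.60 = 11.40. The private return per contributed unit (0.62) is below 1, so free-riding is indeed the best response regardless of what the others do.

11.40 hours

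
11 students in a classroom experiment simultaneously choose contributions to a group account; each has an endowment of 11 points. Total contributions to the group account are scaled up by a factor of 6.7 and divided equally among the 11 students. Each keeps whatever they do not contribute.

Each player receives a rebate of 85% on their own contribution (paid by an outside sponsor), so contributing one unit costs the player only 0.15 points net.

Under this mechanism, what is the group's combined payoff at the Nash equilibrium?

With the mechanism, a contributed unit returns (6.7/11) / 0.15 = 4.0606 per unit of net cost to the contributor — now above 1 — so contributing fully is weakly dominant for every player.
At the Nash equilibrium everyone contributes 11. Group total payoff = 11 × (11 × 0.85 + 6.7 × 11) = 913.55.

913.55 points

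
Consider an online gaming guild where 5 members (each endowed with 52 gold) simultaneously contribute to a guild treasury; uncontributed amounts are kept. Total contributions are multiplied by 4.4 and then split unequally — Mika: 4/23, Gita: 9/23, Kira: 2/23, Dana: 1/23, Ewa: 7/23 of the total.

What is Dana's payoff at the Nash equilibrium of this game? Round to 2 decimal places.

71.90 gold

Player j's private return per contributed unit is 4.4 × (j's share). Contributing is weakly dominant for j when that share is at least 1/4.4 = 0.2273, and contributing 0 is dominant otherwise.
Gita and Ewa are above the threshold, contributing 52 each; the remaining 3 contribute 0. Total contributed: 104.
Dana keeps 52 and receives 4.4 × 104 × 1/23 = 19.90 from the guild treasury, for a payoff of 71.90.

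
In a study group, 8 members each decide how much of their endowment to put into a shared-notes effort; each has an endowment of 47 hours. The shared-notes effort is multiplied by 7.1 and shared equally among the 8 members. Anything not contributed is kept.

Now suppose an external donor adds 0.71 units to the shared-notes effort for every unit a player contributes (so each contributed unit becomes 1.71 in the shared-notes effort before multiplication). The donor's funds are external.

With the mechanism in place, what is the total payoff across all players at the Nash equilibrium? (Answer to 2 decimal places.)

Under the mechanism each unit contributed yields 7.1 × 1.71 / 8 = 1.5176 back to its contributor per unit of net cost, which exceeds 1, making full contribution the dominant choice for everyone.
So the Nash equilibrium is full contribution by all 8; the group earns 7.1 × 1.71 × 376 = 4565.02.

4565.02 hours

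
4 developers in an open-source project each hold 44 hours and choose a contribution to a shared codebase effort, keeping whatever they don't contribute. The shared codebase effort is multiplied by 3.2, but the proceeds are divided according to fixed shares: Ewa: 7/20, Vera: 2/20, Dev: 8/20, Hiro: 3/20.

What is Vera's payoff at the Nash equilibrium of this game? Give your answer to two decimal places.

Player j's private return per contributed unit is 3.2 × (j's share). Contributing is weakly dominant for j when that share is at least 1/3.2 = 0.3125, and contributing 0 is dominant otherwise.
Ewa and Dev clear that bar, contributing 44 each; the remaining 2 contribute 0. Total contributed: 88.
Vera keeps 44 and receives 3.2 × 88 × 2/20 = 28.16 from the shared codebase effort, for a payoff of 72.16.

72.16 hours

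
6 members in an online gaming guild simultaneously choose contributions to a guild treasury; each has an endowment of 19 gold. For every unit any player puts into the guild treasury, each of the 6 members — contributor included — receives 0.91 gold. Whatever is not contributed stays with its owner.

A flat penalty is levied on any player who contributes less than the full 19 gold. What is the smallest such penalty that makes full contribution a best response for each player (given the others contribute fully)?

1.71 gold

Given the others contribute fully, the best deviation is to contribute 0 (any partial contribution still incurs the fine and gives up units whose private return 0.91 is below 1).
Deviating from 19 to 0 saves 19 gold but forfeits the deviator's share of the drop in the guild treasury: 0.91 × 19 = 17.29.
So the deviation gain is 19 − 17.29 = 1.71, and the fine must be at least 1.71 gold to wipe it out.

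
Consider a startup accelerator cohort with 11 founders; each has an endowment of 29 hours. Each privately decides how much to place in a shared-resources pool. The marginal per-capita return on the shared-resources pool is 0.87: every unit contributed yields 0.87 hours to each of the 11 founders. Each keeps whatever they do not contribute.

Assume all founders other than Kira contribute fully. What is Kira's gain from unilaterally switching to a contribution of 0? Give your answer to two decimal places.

3.77 hours

Switching from a contribution of 29 to 0 lets Kira keep an extra 29 hours, but lowers the shared-resources pool by 29, which costs Kira their own share of that drop: 0.87 × 29 = 25.23.
Net gain = 29 − 25.23 = 3.77. The private return per contributed unit (0.87) is below 1, so free-riding is indeed the best response regardless of what the others do.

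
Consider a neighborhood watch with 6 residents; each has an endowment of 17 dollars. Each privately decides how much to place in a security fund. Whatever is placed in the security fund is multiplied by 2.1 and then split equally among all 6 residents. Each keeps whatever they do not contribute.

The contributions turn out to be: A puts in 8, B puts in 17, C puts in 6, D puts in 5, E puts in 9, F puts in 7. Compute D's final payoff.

30.20 dollars

Total contributed: 8 + 17 + 6 + 5 + 9 + 7 = 52.
Each receives 2.1 × 52 / 6 = 18.20 from the security fund.
D keeps 17 − 5 = 12, so D's payoff is 12 + 18.20 = 30.20.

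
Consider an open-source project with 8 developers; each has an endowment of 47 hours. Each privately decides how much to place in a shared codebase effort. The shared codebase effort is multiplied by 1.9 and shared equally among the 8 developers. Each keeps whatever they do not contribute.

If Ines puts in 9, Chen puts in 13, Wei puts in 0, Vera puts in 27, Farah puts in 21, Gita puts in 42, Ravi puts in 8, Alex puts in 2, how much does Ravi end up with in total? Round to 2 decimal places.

Total contributed: 9 + 13 + 0 + 27 + 21 + 42 + 8 + 2 = 122.
Each receives 1.9 × 122 / 8 = 28.98 from the shared codebase effort.
Ravi keeps 47 − 8 = 39, so Ravi's payoff is 39 + 28.98 = 67.98.

67.98 hours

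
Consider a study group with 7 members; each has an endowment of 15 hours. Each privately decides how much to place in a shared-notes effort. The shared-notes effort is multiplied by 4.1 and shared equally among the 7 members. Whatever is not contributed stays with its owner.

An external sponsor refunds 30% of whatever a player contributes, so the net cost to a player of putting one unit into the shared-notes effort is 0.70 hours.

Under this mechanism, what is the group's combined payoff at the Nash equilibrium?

The effective private return is (4.1/7) / 0.70 = 0.8367, which is still under 1, so the mechanism doesn't change anyone's dominant strategy: zero contribution.
Everyone keeps their endowment and the group total is 7 × 15 = 105.

105.00 hours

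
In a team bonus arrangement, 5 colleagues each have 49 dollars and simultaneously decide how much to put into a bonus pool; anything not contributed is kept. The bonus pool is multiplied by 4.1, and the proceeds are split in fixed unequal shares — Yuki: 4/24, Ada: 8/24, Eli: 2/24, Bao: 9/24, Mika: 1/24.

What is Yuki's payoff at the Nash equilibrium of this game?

115.97 dollars

A player with share s gets back 4.1·s per unit contributed, so full contribution is dominant for anyone with s > 1/4.1 = 0.2439 and zero contribution is dominant for anyone below.
Ada and Bao are above the threshold, contributing 49 each; the remaining 3 contribute 0. Total contributed: 98.
Yuki keeps 49 and receives 4.1 × 98 × 4/24 = 66.97 from the bonus pool, for a payoff of 115.97.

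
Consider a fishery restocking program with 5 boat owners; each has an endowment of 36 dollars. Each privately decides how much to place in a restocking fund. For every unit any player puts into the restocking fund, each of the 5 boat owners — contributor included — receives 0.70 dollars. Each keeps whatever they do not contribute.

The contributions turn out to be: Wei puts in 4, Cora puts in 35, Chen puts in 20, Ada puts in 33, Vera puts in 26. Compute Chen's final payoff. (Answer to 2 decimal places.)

Total contributed: 4 + 35 + 20 + 33 + 26 = 118.
Each receives 0.70 × 118 = 82.60 from the restocking fund.
Chen keeps 36 − 20 = 16, so Chen's payoff is 16 + 82.60 = 98.60.

98.60 dollars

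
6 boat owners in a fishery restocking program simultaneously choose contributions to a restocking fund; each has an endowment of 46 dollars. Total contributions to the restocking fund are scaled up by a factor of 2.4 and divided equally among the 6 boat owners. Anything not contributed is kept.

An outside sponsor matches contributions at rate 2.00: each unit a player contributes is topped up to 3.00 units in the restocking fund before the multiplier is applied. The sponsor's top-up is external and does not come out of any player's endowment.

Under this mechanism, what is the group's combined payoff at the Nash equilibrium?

With the mechanism, a contributed unit returns 2.4 × 3.00 / 6 = 1.2000 per unit of net cost to the contributor — now above 1 — so contributing fully is weakly dominant for every player.
So the Nash equilibrium is full contribution by all 6; the group earns 2.4 × 3.00 × 276 = 1987.20.

1987.20 dollars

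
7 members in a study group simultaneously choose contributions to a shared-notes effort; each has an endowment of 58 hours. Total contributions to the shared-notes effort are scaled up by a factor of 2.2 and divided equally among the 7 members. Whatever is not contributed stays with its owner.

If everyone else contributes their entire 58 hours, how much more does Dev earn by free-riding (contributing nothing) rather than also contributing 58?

39.77 hours

Switching from a contribution of 58 to 0 lets Dev keep an extra 58 hours, but lowers the shared-notes effort by 58, which costs Dev their own share of that drop: 2.2/7 × 58 = 18.23.
Net gain = 58 − 18.23 = 39.77. The private return per contributed unit (0.3143) is below 1, so free-riding is indeed the best response regardless of what the others do.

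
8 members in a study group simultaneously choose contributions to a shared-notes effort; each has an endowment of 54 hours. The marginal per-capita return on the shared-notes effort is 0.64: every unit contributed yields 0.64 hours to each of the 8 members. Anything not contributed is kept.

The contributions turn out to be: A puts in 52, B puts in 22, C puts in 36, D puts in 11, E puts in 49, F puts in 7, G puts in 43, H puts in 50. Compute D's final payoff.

215.80 hours

Total contributed: 52 + 22 + 36 + 11 + 49 + 7 + 43 + 50 = 270.
Each receives 0.64 × 270 = 172.80 from the shared-notes effort.
D keeps 54 − 11 = 43, so D's payoff is 43 + 172.80 = 215.80.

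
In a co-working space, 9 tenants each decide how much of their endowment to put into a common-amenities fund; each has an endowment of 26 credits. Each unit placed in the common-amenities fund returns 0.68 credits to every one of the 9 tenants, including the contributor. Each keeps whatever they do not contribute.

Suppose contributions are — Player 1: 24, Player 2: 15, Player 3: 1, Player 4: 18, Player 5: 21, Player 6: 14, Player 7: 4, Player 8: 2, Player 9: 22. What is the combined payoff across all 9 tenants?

853.52 credits

Total contributed: 24 + 15 + 1 + 18 + 21 + 14 + 4 + 2 + 22 = 121; total kept: 9 × 26 − 121 = 113.
The common-amenities fund pays out 0.68 × 9 × 121 = 740.52 in aggregate.
Group total = 113 + 740.52 = 853.52.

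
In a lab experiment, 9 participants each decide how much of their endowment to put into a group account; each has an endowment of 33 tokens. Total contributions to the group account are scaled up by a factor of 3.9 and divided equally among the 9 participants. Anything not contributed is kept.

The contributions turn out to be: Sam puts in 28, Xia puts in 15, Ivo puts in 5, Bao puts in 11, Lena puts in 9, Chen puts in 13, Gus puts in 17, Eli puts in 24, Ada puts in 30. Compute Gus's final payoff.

Total contributed: 28 + 15 + 5 + 11 + 9 + 13 + 17 + 24 + 30 = 152.
Each receives 3.9 × 152 / 9 = 65.87 from the group account.
Gus keeps 33 − 17 = 16, so Gus's payoff is 16 + 65.87 = 81.87.

81.87 tokens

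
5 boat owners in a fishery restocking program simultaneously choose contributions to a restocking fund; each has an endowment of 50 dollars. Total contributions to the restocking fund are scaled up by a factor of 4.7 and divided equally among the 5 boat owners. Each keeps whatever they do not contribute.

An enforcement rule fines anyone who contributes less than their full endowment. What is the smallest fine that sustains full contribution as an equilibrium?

3.00 dollars

Given the others contribute fully, the best deviation is to contribute 0 (any partial contribution still incurs the fine and gives up units whose private return 0.9400 is below 1).
Deviating from 50 to 0 saves 50 dollars but forfeits the deviator's share of the drop in the restocking fund: 4.7/5 × 50 = 47.00.
So the deviation gain is 50 − 47.00 = 3.00, and the fine must be at least 3.00 dollars to wipe it out.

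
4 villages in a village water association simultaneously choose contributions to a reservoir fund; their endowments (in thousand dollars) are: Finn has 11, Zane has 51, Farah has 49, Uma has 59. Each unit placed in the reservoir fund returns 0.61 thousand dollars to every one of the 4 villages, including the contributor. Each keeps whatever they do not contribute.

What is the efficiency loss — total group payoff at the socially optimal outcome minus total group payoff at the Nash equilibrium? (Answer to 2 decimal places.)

244.80 thousand dollars

The private return per contributed unit is 0.61 < 1 for everyone, so the Nash equilibrium is zero contribution and the group total is Σ E_j = 11 + 51 + 49 + 59 = 170.
Each contributed unit returns 2.440 to the group, so the social optimum is full contribution by everyone: group total = 2.440 × 170 = 414.80.
Efficiency loss = (2.440 − 1) × 170 = 244.80.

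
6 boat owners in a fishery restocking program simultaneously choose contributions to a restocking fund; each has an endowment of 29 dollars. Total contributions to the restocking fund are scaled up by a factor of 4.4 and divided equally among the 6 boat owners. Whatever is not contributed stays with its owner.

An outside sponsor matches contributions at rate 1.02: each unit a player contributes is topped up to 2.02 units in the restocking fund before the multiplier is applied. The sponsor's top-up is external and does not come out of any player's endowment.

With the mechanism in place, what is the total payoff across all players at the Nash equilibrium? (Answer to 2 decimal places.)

1546.51 dollars

Under the mechanism each unit contributed yields 4.4 × 2.02 / 6 = 1.4813 back to its contributor per unit of net cost, which exceeds 1, making full contribution the dominant choice for everyone.
So the Nash equilibrium is full contribution by all 6; the group earns 4.4 × 2.02 × 174 = 1546.51.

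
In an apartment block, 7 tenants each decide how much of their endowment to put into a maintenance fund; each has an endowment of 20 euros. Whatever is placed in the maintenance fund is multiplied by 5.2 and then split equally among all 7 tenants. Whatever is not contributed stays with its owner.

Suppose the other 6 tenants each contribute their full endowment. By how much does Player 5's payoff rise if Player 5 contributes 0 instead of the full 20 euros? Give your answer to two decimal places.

5.14 euros

Switching from a contribution of 20 to 0 lets Player 5 keep an extra 20 euros, but lowers the maintenance fund by 20, which costs Player 5 their own share of that drop: 5.2/7 × 20 = 14.86.
Net gain = 20 − 14.86 = 5.14. The private return per contributed unit (0.7429) is below 1, so free-riding is indeed the best response regardless of what the others do.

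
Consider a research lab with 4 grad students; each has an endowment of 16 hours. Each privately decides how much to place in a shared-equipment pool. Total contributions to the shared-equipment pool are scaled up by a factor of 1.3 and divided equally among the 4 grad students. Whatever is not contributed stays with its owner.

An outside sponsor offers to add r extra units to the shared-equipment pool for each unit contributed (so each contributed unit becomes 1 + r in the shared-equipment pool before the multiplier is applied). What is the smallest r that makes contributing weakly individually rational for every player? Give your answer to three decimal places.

2.077

With matching at rate r, one contributed unit becomes (1 + r) in the shared-equipment pool and returns 1.3 × (1 + r) / 4 to the contributor.
Setting this equal to 1: 1 + r = 4/1.3 = 3.0769.
So the minimum matching rate is r = 3.0769 − 1 = 2.077.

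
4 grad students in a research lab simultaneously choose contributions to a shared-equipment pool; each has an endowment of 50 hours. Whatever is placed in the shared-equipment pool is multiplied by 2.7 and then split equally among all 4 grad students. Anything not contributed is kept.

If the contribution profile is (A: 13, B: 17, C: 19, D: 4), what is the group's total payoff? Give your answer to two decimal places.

290.10 hours

Total contributed: 13 + 17 + 19 + 4 = 53; total kept: 4 × 50 − 53 = 147.
The shared-equipment pool pays out 2.7 × 53 = 143.10 in aggregate.
Group total = 147 + 143.10 = 290.10.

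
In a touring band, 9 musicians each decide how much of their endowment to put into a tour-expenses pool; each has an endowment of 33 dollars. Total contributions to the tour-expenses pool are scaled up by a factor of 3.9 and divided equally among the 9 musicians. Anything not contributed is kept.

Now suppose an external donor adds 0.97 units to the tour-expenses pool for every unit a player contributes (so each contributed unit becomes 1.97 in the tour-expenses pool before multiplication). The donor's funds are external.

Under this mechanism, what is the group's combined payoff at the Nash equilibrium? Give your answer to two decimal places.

297.00 dollars

With the mechanism, a contributed unit returns 3.9 × 1.97 / 9 = 0.8537 per unit of net cost — still below 1 — so contributing 0 remains dominant for every player.
Everyone keeps their endowment and the group total is 9 × 33 = 297.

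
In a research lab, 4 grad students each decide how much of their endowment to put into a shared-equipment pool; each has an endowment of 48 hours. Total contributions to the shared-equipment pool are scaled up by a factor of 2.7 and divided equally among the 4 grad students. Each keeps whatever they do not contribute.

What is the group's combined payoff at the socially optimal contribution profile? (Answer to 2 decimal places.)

Each contributed unit returns 2.700 to the group as a whole (0.6750 to each of 4 players), which exceeds 1, so the social optimum is full contribution: group total = 2.700 × 192 = 518.40.

518.40 hours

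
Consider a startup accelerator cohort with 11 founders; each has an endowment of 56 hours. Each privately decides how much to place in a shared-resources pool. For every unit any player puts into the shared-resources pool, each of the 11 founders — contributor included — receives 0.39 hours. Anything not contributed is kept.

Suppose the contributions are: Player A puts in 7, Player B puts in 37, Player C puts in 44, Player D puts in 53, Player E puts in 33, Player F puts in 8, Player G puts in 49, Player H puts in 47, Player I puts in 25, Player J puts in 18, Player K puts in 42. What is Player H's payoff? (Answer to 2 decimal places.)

Total contributed: 7 + 37 + 44 + 53 + 33 + 8 + 49 + 47 + 25 + 18 + 42 = 363.
Each receives 0.39 × 363 = 141.57 from the shared-resources pool.
Player H keeps 56 − 47 = 9, so Player H's payoff is 9 + 141.57 = 150.57.

150.57 hours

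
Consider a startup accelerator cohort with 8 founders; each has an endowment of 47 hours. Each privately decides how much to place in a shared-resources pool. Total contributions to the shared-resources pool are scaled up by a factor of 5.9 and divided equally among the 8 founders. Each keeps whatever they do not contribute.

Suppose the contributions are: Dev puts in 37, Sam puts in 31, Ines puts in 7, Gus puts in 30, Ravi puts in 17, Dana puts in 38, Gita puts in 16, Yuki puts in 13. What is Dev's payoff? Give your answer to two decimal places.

Total contributed: 37 + 31 + 7 + 30 + 17 + 38 + 16 + 13 = 189.
Each receives 5.9 × 189 / 8 = 139.39 from the shared-resources pool.
Dev keeps 47 − 37 = 10, so Dev's payoff is 10 + 139.39 = 149.39.

149.39 hours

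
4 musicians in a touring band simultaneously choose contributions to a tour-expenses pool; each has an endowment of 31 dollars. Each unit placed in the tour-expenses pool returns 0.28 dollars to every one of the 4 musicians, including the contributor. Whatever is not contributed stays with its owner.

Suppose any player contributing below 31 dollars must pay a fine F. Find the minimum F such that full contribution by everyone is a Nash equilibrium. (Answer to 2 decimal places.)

Given the others contribute fully, the best deviation is to contribute 0 (any partial contribution still incurs the fine and gives up units whose private return 0.28 is below 1).
Deviating from 31 to 0 saves 31 dollars but forfeits the deviator's share of the drop in the tour-expenses pool: 0.28 × 31 = 8.68.
So the deviation gain is 31 − 8.68 = 22.32, and the fine must be at least 22.32 dollars to wipe it out.

22.32 dollars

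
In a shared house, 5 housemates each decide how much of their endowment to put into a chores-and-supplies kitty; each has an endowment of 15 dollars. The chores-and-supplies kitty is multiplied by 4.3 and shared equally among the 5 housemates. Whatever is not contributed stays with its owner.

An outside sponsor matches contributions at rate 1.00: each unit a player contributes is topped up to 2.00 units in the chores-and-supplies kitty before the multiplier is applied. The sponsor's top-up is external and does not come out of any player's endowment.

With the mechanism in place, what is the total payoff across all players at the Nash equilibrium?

With the mechanism, a contributed unit returns 4.3 × 2.00 / 5 = 1.7200 per unit of net cost to the contributor — now above 1 — so contributing fully is weakly dominant for every player.
So the Nash equilibrium is full contribution by all 5; the group earns 4.3 × 2.00 × 75 = 645.00.

645.00 dollars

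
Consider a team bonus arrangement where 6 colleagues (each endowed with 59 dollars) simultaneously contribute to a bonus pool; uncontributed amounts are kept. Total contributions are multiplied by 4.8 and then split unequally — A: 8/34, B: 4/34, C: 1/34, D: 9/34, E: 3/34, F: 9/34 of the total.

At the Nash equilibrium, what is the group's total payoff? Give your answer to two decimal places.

1026.60 dollars

Player j's private return per contributed unit is 4.8 × (j's share). Contributing is weakly dominant for j when that share is at least 1/4.8 = 0.2083, and contributing 0 is dominant otherwise.
A, D and F clear that bar, contributing 59 each; the remaining 3 contribute 0. Total contributed: 177.
The bonus pool pays out 4.8 × 177 = 849.60 in total (split across the unequal shares, but the aggregate is all that matters for the group sum).
The 3 free-riders keep 59 each, adding 177. Group total = 177 + 849.60 = 1026.60.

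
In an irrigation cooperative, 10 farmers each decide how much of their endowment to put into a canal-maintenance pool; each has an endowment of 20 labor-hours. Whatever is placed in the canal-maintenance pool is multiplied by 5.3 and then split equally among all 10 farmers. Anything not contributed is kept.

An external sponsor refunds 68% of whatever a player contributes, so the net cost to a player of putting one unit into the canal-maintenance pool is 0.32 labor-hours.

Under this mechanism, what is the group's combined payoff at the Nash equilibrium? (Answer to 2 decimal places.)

1196.00 labor-hours

The effective private return per unit is now (5.3/10) / 0.32 = 1.6563 > 1, so every player's dominant strategy flips to full contribution.
At the Nash equilibrium everyone contributes 20. Group total payoff = 10 × (20 × 0.68 + 5.3 × 20) = 1196.00.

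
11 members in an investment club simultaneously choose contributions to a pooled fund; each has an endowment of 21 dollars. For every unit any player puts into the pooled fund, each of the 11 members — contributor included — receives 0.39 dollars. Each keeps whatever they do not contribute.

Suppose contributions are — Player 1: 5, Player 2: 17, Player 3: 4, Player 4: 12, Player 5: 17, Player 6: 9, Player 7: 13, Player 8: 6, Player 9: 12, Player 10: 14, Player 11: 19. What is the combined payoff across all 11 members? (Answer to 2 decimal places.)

Total contributed: 5 + 17 + 4 + 12 + 17 + 9 + 13 + 6 + 12 + 14 + 19 = 128; total kept: 11 × 21 − 128 = 103.
The pooled fund pays out 0.39 × 11 × 128 = 549.12 in aggregate.
Group total = 103 + 549.12 = 652.12.

652.12 dollars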